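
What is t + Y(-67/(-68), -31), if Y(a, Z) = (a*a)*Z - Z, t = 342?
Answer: 1585593/4624 ≈ 342.91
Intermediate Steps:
Y(a, Z) = -Z + Z*a² (Y(a, Z) = a²*Z - Z = Z*a² - Z = -Z + Z*a²)
t + Y(-67/(-68), -31) = 342 - 31*(-1 + (-67/(-68))²) = 342 - 31*(-1 + (-67*(-1/68))²) = 342 - 31*(-1 + (67/68)²) = 342 - 31*(-1 + 4489/4624) = 342 - 31*(-135/4624) = 342 + 4185/4624 = 1585593/4624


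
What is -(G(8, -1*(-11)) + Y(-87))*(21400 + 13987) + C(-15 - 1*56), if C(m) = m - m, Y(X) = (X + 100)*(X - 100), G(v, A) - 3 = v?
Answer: 85636540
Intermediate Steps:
G(v, A) = 3 + v
Y(X) = (-100 + X)*(100 + X) (Y(X) = (100 + X)*(-100 + X) = (-100 + X)*(100 + X))
C(m) = 0
-(G(8, -1*(-11)) + Y(-87))*(21400 + 13987) + C(-15 - 1*56) = -((3 + 8) + (-10000 + (-87)²))*(21400 + 13987) + 0 = -(11 + (-10000 + 7569))*35387 + 0 = -(11 - 2431)*35387 + 0 = -(-2420)*35387 + 0 = -1*(-85636540) + 0 = 85636540 + 0 = 85636540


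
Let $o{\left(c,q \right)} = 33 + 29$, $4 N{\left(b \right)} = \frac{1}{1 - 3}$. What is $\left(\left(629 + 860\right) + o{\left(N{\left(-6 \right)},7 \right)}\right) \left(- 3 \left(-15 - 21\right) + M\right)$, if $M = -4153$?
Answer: $-6273795$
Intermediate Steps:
$N{\left(b \right)} = - \frac{1}{8}$ ($N{\left(b \right)} = \frac{1}{4 \left(1 - 3\right)} = \frac{1}{4 \left(-2\right)} = \frac{1}{4} \left(- \frac{1}{2}\right) = - \frac{1}{8}$)
$o{\left(c,q \right)} = 62$
$\left(\left(629 + 860\right) + o{\left(N{\left(-6 \right)},7 \right)}\right) \left(- 3 \left(-15 - 21\right) + M\right) = \left(\left(629 + 860\right) + 62\right) \left(- 3 \left(-15 - 21\right) - 4153\right) = \left(1489 + 62\right) \left(\left(-3\right) \left(-36\right) - 4153\right) = 1551 \left(108 - 4153\right) = 1551 \left(-4045\right) = -6273795$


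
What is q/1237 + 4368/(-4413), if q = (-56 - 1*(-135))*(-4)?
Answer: -2265908/1819627 ≈ -1.2453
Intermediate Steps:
q = -316 (q = (-56 + 135)*(-4) = 79*(-4) = -316)
q/1237 + 4368/(-4413) = -316/1237 + 4368/(-4413) = -316*1/1237 + 4368*(-1/4413) = -316/1237 - 1456/1471 = -2265908/1819627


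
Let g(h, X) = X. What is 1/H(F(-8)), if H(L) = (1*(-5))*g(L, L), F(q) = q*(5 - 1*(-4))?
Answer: 1/360 ≈ 0.0027778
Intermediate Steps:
F(q) = 9*q (F(q) = q*(5 + 4) = q*9 = 9*q)
H(L) = -5*L (H(L) = (1*(-5))*L = -5*L)
1/H(F(-8)) = 1/(-45*(-8)) = 1/(-5*(-72)) = 1/360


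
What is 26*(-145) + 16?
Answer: -3754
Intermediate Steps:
26*(-145) + 16 = -3770 + 16 = -3754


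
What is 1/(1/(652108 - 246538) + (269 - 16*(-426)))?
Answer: 405570/2873463451 ≈ 0.00014114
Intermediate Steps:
1/(1/(652108 - 246538) + (269 - 16*(-426))) = 1/(1/405570 + (269 + 6816)) = 1/(1/405570 + 7085) = 1/(2873463451/405570) = 405570/2873463451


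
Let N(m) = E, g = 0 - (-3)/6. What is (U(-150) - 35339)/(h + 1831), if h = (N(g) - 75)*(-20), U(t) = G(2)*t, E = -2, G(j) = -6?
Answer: -34439/3371 ≈ -10.216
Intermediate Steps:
g = 1/2 (g = 0 - (-3)/6 = 0 - 1*(-1/2) = 0 + 1/2 = 1/2 ≈ 0.50000)
N(m) = -2
U(t) = -6*t
h = 1540 (h = (-2 - 75)*(-20) = -77*(-20) = 1540)
(U(-150) - 35339)/(h + 1831) = (-6*(-150) - 35339)/(1540 + 1831) = (900 - 35339)/3371 = -34439*1/3371 = -34439/3371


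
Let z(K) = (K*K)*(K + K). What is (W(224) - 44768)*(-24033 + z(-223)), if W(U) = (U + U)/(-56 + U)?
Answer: 2981796515432/3 ≈ 9.9393e+11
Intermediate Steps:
z(K) = 2*K**3 (z(K) = K**2*(2*K) = 2*K**3)
W(U) = 2*U/(-56 + U) (W(U) = (2*U)/(-56 + U) = 2*U/(-56 + U))
(W(224) - 44768)*(-24033 + z(-223)) = (2*224/(-56 + 224) - 44768)*(-24033 + 2*(-223)**3) = (2*224/168 - 44768)*(-24033 + 2*(-11089567)) = (2*224*(1/168) - 44768)*(-24033 - 22179134) = (8/3 - 44768)*(-22203167) = -134296/3*(-22203167) = 2981796515432/3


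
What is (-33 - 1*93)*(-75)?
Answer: 9450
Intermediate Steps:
(-33 - 1*93)*(-75) = (-33 - 93)*(-75) = -126*(-75) = 9450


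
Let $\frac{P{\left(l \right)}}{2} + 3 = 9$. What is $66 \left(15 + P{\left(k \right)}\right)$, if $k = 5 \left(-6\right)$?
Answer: $1782$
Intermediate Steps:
$k = -30$
$P{\left(l \right)} = 12$ ($P{\left(l \right)} = -6 + 2 \cdot 9 = -6 + 18 = 12$)
$66 \left(15 + P{\left(k \right)}\right) = 66 \left(15 + 12\right) = 66 \cdot 27 = 1782$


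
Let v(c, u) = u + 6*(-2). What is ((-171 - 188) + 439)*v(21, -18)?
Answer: -2400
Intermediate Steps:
v(c, u) = -12 + u (v(c, u) = u - 12 = -12 + u)
((-171 - 188) + 439)*v(21, -18) = ((-171 - 188) + 439)*(-12 - 18) = (-359 + 439)*(-30) = 80*(-30) = -2400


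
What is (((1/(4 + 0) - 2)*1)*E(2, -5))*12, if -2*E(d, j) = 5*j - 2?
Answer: -567/2 ≈ -283.50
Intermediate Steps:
E(d, j) = 1 - 5*j/2 (E(d, j) = -(5*j - 2)/2 = -(-2 + 5*j)/2 = 1 - 5*j/2)
(((1/(4 + 0) - 2)*1)*E(2, -5))*12 = (((1/(4 + 0) - 2)*1)*(1 - 5/2*(-5)))*12 = (((1/4 - 2)*1)*(1 + 25/2))*12 = (((¼ - 2)*1)*(27/2))*12 = (-7/4*1*(27/2))*12 = -7/4*27/2*12 = -189/8*12 = -567/2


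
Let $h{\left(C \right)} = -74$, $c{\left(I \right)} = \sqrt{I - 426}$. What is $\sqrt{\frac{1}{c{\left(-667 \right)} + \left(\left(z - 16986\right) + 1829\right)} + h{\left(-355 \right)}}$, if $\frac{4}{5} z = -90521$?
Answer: $\sqrt{2} \sqrt{\frac{18989623 - 148 i \sqrt{1093}}{-513233 + 4 i \sqrt{1093}}} \approx 1.1672 \cdot 10^{-10} - 8.6023 i$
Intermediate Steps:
$z = - \frac{452605}{4}$ ($z = \frac{5}{4} \left(-90521\right) = - \frac{452605}{4} \approx -1.1315 \cdot 10^{5}$)
$c{\left(I \right)} = \sqrt{-426 + I}$
$\sqrt{\frac{1}{c{\left(-667 \right)} + \left(\left(z - 16986\right) + 1829\right)} + h{\left(-355 \right)}} = \sqrt{\frac{1}{\sqrt{-426 - 667} + \left(\left(- \frac{452605}{4} - 16986\right) + 1829\right)} - 74} = \sqrt{\frac{1}{\sqrt{-1093} + \left(- \frac{520549}{4} + 1829\right)} - 74} = \sqrt{\frac{1}{i \sqrt{1093} - \frac{513233}{4}} - 74} = \sqrt{\frac{1}{- \frac{513233}{4} + i \sqrt{1093}} - 74} = \sqrt{-74 + \frac{1}{- \frac{513233}{4} + i \sqrt{1093}}}$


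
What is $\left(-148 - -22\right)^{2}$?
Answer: $15876$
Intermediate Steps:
$\left(-148 - -22\right)^{2} = \left(-148 + 22\right)^{2} = \left(-126\right)^{2} = 15876$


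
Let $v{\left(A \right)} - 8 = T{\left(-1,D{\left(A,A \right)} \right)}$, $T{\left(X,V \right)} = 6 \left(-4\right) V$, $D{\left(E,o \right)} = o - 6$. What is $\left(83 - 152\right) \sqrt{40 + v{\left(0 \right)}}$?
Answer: $- 552 \sqrt{3} \approx -956.09$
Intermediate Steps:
$D{\left(E,o \right)} = -6 + o$ ($D{\left(E,o \right)} = o - 6 = -6 + o$)
$T{\left(X,V \right)} = - 24 V$
$v{\left(A \right)} = 152 - 24 A$ ($v{\left(A \right)} = 8 - 24 \left(-6 + A\right) = 8 - \left(-144 + 24 A\right) = 152 - 24 A$)
$\left(83 - 152\right) \sqrt{40 + v{\left(0 \right)}} = \left(83 - 152\right) \sqrt{40 + \left(152 - 0\right)} = - 69 \sqrt{40 + \left(152 + 0\right)} = - 69 \sqrt{40 + 152} = - 69 \sqrt{192} = - 69 \cdot 8 \sqrt{3} = - 552 \sqrt{3}$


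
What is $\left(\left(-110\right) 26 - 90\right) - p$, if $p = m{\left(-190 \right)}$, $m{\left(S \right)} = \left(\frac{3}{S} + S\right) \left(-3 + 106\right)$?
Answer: $\frac{3158109}{190} \approx 16622.0$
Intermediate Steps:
$m{\left(S \right)} = 103 S + \frac{309}{S}$ ($m{\left(S \right)} = \left(S + \frac{3}{S}\right) 103 = 103 S + \frac{309}{S}$)
$p = - \frac{3718609}{190}$ ($p = 103 \left(-190\right) + \frac{309}{-190} = -19570 + 309 \left(- \frac{1}{190}\right) = -19570 - \frac{309}{190} = - \frac{3718609}{190} \approx -19572.0$)
$\left(\left(-110\right) 26 - 90\right) - p = \left(\left(-110\right) 26 - 90\right) - - \frac{3718609}{190} = \left(-2860 - 90\right) + \frac{3718609}{190} = -2950 + \frac{3718609}{190} = \frac{3158109}{190}$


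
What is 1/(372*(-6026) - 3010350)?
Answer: -1/5252022 ≈ -1.9040e-7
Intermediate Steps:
1/(372*(-6026) - 3010350) = 1/(-2241672 - 3010350) = 1/(-5252022) = -1/5252022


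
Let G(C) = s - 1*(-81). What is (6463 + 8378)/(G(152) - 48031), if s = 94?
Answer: -4947/15952 ≈ -0.31012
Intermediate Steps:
G(C) = 175 (G(C) = 94 - 1*(-81) = 94 + 81 = 175)
(6463 + 8378)/(G(152) - 48031) = (6463 + 8378)/(175 - 48031) = 14841/(-47856) = 14841*(-1/47856) = -4947/15952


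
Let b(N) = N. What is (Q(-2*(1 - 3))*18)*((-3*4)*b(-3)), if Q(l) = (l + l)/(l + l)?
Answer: 648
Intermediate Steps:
Q(l) = 1 (Q(l) = (2*l)/((2*l)) = (2*l)*(1/(2*l)) = 1)
(Q(-2*(1 - 3))*18)*((-3*4)*b(-3)) = (1*18)*(-3*4*(-3)) = 18*(-12*(-3)) = 18*36 = 648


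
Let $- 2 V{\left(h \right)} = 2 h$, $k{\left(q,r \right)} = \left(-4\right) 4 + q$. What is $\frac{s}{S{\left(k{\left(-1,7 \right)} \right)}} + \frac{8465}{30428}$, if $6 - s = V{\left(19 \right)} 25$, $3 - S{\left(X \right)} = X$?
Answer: $\frac{925323}{38035} \approx 24.328$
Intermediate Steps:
$k{\left(q,r \right)} = -16 + q$
$S{\left(X \right)} = 3 - X$
$V{\left(h \right)} = - h$ ($V{\left(h \right)} = - \frac{2 h}{2} = - h$)
$s = 481$ ($s = 6 - \left(-1\right) 19 \cdot 25 = 6 - \left(-19\right) 25 = 6 - -475 = 6 + 475 = 481$)
$\frac{s}{S{\left(k{\left(-1,7 \right)} \right)}} + \frac{8465}{30428} = \frac{481}{3 - \left(-16 - 1\right)} + \frac{8465}{30428} = \frac{481}{3 - -17} + 8465 \cdot \frac{1}{30428} = \frac{481}{3 + 17} + \frac{8465}{30428} = \frac{481}{20} + \frac{8465}{30428} = \frac{925323}{38035}$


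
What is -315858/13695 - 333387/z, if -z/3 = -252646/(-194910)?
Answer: 49426000069297/576664495 ≈ 85710.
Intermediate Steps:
z = -126323/32485 (z = -(-757938)/(-194910) = -(-757938)*(-1)/194910 = -3*126323/97455 = -126323/32485 ≈ -3.8887)
-315858/13695 - 333387/z = -315858/13695 - 333387/(-126323/32485) = -315858*1/13695 - 333387*(-32485/126323) = -105286/4565 + 10830076695/126323 = 49426000069297/576664495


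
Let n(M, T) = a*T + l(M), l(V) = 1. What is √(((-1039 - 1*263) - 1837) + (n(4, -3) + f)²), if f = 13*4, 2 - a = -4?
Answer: I*√1914 ≈ 43.749*I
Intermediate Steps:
a = 6 (a = 2 - 1*(-4) = 2 + 4 = 6)
f = 52
n(M, T) = 1 + 6*T (n(M, T) = 6*T + 1 = 1 + 6*T)
√(((-1039 - 1*263) - 1837) + (n(4, -3) + f)²) = √(((-1039 - 1*263) - 1837) + ((1 + 6*(-3)) + 52)²) = √(((-1039 - 263) - 1837) + ((1 - 18) + 52)²) = √((-1302 - 1837) + (-17 + 52)²) = √(-3139 + 35²) = √(-3139 + 1225) = √(-1914) = I*√1914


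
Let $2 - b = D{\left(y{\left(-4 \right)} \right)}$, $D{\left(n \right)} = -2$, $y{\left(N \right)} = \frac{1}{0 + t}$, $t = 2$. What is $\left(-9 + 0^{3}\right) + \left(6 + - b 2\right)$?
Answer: $-11$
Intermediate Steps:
$y{\left(N \right)} = \frac{1}{2}$ ($y{\left(N \right)} = \frac{1}{0 + 2} = \frac{1}{2}$)
$b = 4$ ($b = 2 - -2 = 2 + 2 = 4$)
$\left(-9 + 0^{3}\right) + \left(6 + - b 2\right) = \left(-9 + 0^{3}\right) + \left(6 + \left(-1\right) 4 \cdot 2\right) = \left(-9 + 0\right) + \left(6 - 8\right) = -9 + \left(6 - 8\right) = -9 - 2 = -11$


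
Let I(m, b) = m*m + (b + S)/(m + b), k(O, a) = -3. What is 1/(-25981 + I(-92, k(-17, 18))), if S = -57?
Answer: -19/332811 ≈ -5.7089e-5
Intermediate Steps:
I(m, b) = m² + (-57 + b)/(b + m) (I(m, b) = m*m + (b - 57)/(m + b) = m² + (-57 + b)/(b + m))
1/(-25981 + I(-92, k(-17, 18))) = 1/(-25981 + (-57 - 3 + (-92)³ - 3*(-92)²)/(-3 - 92)) = 1/(-25981 + (-57 - 3 - 778688 - 3*8464)/(-95)) = 1/(-25981 - (-57 - 3 - 778688 - 25392)/95) = 1/(-25981 - 1/95*(-804140)) = 1/(-25981 + 160828/19) = 1/(-332811/19) = -19/332811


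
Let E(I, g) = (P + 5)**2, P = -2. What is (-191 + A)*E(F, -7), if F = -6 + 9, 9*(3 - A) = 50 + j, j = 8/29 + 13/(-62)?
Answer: -3132235/1798 ≈ -1742.1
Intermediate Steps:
j = 119/1798 (j = 8*(1/29) + 13*(-1/62) = 8/29 - 13/62 = 119/1798 ≈ 0.066185)
A = -41473/16182 (A = 3 - (50 + 119/1798)/9 = 3 - 1/9*90019/1798 = 3 - 90019/16182 = -41473/16182 ≈ -2.5629)
F = 3
E(I, g) = 9 (E(I, g) = (-2 + 5)**2 = 3**2 = 9)
(-191 + A)*E(F, -7) = (-191 - 41473/16182)*9 = -3132235/16182*9 = -3132235/1798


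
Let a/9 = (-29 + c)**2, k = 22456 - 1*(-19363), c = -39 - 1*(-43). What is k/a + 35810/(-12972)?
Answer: 56840803/12161250 ≈ 4.6739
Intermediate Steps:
c = 4 (c = -39 + 43 = 4)
k = 41819 (k = 22456 + 19363 = 41819)
a = 5625 (a = 9*(-29 + 4)**2 = 9*(-25)**2 = 9*625 = 5625)
k/a + 35810/(-12972) = 41819/5625 + 35810/(-12972) = 41819*(1/5625) + 35810*(-1/12972) = 41819/5625 - 17905/6486 = 56840803/12161250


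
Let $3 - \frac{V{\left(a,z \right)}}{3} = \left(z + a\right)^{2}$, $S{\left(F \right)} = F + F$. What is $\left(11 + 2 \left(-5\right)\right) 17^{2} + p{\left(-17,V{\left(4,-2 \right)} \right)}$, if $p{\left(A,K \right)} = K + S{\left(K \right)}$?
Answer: $280$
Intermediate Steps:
$S{\left(F \right)} = 2 F$
$V{\left(a,z \right)} = 9 - 3 \left(a + z\right)^{2}$ ($V{\left(a,z \right)} = 9 - 3 \left(z + a\right)^{2} = 9 - 3 \left(a + z\right)^{2}$)
$p{\left(A,K \right)} = 3 K$ ($p{\left(A,K \right)} = K + 2 K = 3 K$)
$\left(11 + 2 \left(-5\right)\right) 17^{2} + p{\left(-17,V{\left(4,-2 \right)} \right)} = \left(11 + 2 \left(-5\right)\right) 17^{2} + 3 \left(9 - 3 \left(4 - 2\right)^{2}\right) = \left(11 - 10\right) 289 + 3 \left(9 - 3 \cdot 2^{2}\right) = 1 \cdot 289 + 3 \left(9 - 12\right) = 289 + 3 \left(9 - 12\right) = 289 + 3 \left(-3\right) = 289 - 9 = 280$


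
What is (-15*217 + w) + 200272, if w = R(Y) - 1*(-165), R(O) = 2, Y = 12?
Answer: 197184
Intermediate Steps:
w = 167 (w = 2 - 1*(-165) = 2 + 165 = 167)
(-15*217 + w) + 200272 = (-15*217 + 167) + 200272 = (-3255 + 167) + 200272 = -3088 + 200272 = 197184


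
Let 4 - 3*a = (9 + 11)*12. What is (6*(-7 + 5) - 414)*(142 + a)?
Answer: -26980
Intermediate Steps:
a = -236/3 (a = 4/3 - (9 + 11)*12/3 = 4/3 - 20*12/3 = 4/3 - ⅓*240 = 4/3 - 80 = -236/3 ≈ -78.667)
(6*(-7 + 5) - 414)*(142 + a) = (6*(-7 + 5) - 414)*(142 - 236/3) = (6*(-2) - 414)*(190/3) = (-12 - 414)*(190/3) = -426*190/3 = -26980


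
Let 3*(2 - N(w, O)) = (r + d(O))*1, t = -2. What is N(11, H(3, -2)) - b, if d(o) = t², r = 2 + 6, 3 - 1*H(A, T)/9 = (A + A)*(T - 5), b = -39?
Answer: 37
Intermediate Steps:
H(A, T) = 27 - 18*A*(-5 + T) (H(A, T) = 27 - 9*(A + A)*(T - 5) = 27 - 9*2*A*(-5 + T) = 27 - 18*A*(-5 + T))
r = 8
d(o) = 4 (d(o) = (-2)² = 4)
N(w, O) = -2 (N(w, O) = 2 - (8 + 4)/3 = 2 - 4 = -2)
N(11, H(3, -2)) - b = -2 - 1*(-39) = -2 + 39 = 37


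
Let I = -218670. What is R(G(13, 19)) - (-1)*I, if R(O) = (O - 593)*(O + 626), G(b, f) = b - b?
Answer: -589888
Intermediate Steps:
G(b, f) = 0
R(O) = (-593 + O)*(626 + O)
R(G(13, 19)) - (-1)*I = (-371218 + 0² + 33*0) - (-1)*(-218670) = (-371218 + 0 + 0) - 1*218670 = -371218 - 218670 = -589888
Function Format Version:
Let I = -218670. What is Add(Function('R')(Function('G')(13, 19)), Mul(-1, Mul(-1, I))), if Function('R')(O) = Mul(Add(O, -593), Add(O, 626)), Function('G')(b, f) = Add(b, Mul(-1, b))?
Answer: -589888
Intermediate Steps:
Function('G')(b, f) = 0
Function('R')(O) = Mul(Add(-593, O), Add(626, O))
Add(Function('R')(Function('G')(13, 19)), Mul(-1, Mul(-1, I))) = Add(Add(-371218, Pow(0, 2), Mul(33, 0)), Mul(-1, Mul(-1, -218670))) = Add(Add(-371218, 0, 0), Mul(-1, 218670)) = Add(-371218, -218670) = -589888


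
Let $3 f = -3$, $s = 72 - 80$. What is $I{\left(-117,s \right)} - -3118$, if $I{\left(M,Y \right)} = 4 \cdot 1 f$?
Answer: $3114$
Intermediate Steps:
$s = -8$ ($s = 72 - 80 = -8$)
$f = -1$ ($f = \frac{1}{3} \left(-3\right) = -1$)
$I{\left(M,Y \right)} = -4$ ($I{\left(M,Y \right)} = 4 \cdot 1 \left(-1\right) = 4 \left(-1\right) = -4$)
$I{\left(-117,s \right)} - -3118 = -4 - -3118 = -4 + 3118 = 3114$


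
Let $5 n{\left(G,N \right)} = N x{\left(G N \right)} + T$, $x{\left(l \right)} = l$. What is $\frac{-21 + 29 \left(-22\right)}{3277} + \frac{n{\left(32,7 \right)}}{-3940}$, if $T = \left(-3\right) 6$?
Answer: $- \frac{361233}{1291138} \approx -0.27978$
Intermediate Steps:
$T = -18$
$n{\left(G,N \right)} = - \frac{18}{5} + \frac{G N^{2}}{5}$ ($n{\left(G,N \right)} = \frac{N G N - 18}{5} = \frac{G N^{2} - 18}{5} = \frac{-18 + G N^{2}}{5} = - \frac{18}{5} + \frac{G N^{2}}{5}$)
$\frac{-21 + 29 \left(-22\right)}{3277} + \frac{n{\left(32,7 \right)}}{-3940} = \frac{-21 + 29 \left(-22\right)}{3277} + \frac{- \frac{18}{5} + \frac{1}{5} \cdot 32 \cdot 7^{2}}{-3940} = \left(-21 - 638\right) \frac{1}{3277} + \left(- \frac{18}{5} + \frac{1}{5} \cdot 32 \cdot 49\right) \left(- \frac{1}{3940}\right) = \left(-659\right) \frac{1}{3277} + \left(- \frac{18}{5} + \frac{1568}{5}\right) \left(- \frac{1}{3940}\right) = - \frac{659}{3277} + 310 \left(- \frac{1}{3940}\right) = - \frac{659}{3277} - \frac{31}{394} = - \frac{361233}{1291138}$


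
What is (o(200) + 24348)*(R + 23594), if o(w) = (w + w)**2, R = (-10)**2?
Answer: 4367941512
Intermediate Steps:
R = 100
o(w) = 4*w**2 (o(w) = (2*w)**2 = 4*w**2)
(o(200) + 24348)*(R + 23594) = (4*200**2 + 24348)*(100 + 23594) = (4*40000 + 24348)*23694 = (160000 + 24348)*23694 = 184348*23694 = 4367941512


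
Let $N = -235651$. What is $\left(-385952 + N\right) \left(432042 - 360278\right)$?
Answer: $-44608717692$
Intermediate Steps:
$\left(-385952 + N\right) \left(432042 - 360278\right) = \left(-385952 - 235651\right) \left(432042 - 360278\right) = \left(-621603\right) 71764 = -44608717692$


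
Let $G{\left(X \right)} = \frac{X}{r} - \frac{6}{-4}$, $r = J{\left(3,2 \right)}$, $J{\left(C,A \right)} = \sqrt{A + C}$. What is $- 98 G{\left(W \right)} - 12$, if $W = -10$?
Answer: $-159 + 196 \sqrt{5} \approx 279.27$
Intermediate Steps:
$r = \sqrt{5}$ ($r = \sqrt{2 + 3} = \sqrt{5} \approx 2.2361$)
$G{\left(X \right)} = \frac{3}{2} + \frac{X \sqrt{5}}{5}$ ($G{\left(X \right)} = \frac{X}{\sqrt{5}} - \frac{6}{-4} = X \frac{\sqrt{5}}{5} - - \frac{3}{2} = \frac{X \sqrt{5}}{5} + \frac{3}{2} = \frac{3}{2} + \frac{X \sqrt{5}}{5}$)
$- 98 G{\left(W \right)} - 12 = - 98 \left(\frac{3}{2} + \frac{1}{5} \left(-10\right) \sqrt{5}\right) - 12 = - 98 \left(\frac{3}{2} - 2 \sqrt{5}\right) - 12 = \left(-147 + 196 \sqrt{5}\right) - 12 = -159 + 196 \sqrt{5}$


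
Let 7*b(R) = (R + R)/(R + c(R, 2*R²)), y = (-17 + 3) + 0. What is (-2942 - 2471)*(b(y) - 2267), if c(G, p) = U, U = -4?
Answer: 110430613/9 ≈ 1.2270e+7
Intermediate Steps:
c(G, p) = -4
y = -14 (y = -14 + 0 = -14)
b(R) = 2*R/(7*(-4 + R)) (b(R) = ((R + R)/(R - 4))/7 = ((2*R)/(-4 + R))/7 = (2*R/(-4 + R))/7 = 2*R/(7*(-4 + R)))
(-2942 - 2471)*(b(y) - 2267) = (-2942 - 2471)*((2/7)*(-14)/(-4 - 14) - 2267) = -5413*((2/7)*(-14)/(-18) - 2267) = -5413*((2/7)*(-14)*(-1/18) - 2267) = -5413*(2/9 - 2267) = -5413*(-20401/9) = 110430613/9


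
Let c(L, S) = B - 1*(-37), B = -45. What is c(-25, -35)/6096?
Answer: -1/762 ≈ -0.0013123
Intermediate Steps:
c(L, S) = -8 (c(L, S) = -45 - 1*(-37) = -45 + 37 = -8)
c(-25, -35)/6096 = -8/6096 = -8*1/6096 = -1/762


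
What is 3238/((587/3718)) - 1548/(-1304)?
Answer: 3924903353/191362 ≈ 20510.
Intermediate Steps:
3238/((587/3718)) - 1548/(-1304) = 3238/((587*(1/3718))) - 1548*(-1/1304) = 3238/(587/3718) + 387/326 = 3238*(3718/587) + 387/326 = 12038884/587 + 387/326 = 3924903353/191362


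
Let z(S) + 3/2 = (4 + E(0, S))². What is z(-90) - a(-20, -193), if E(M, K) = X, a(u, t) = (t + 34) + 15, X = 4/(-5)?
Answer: 7637/50 ≈ 152.74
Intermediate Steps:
X = -⅘ (X = 4*(-⅕) = -⅘ ≈ -0.80000)
a(u, t) = 49 + t (a(u, t) = (34 + t) + 15 = 49 + t)
E(M, K) = -⅘
z(S) = 437/50 (z(S) = -3/2 + (4 - ⅘)² = -3/2 + (16/5)² = -3/2 + 256/25 = 437/50)
z(-90) - a(-20, -193) = 437/50 - (49 - 193) = 437/50 - 1*(-144) = 437/50 + 144 = 7637/50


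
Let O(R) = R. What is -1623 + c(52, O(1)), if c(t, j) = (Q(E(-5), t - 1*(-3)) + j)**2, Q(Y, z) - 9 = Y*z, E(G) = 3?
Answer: 29002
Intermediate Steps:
Q(Y, z) = 9 + Y*z
c(t, j) = (18 + j + 3*t)**2 (c(t, j) = ((9 + 3*(t - 1*(-3))) + j)**2 = ((9 + 3*(t + 3)) + j)**2 = ((9 + 3*(3 + t)) + j)**2 = ((9 + (9 + 3*t)) + j)**2 = ((18 + 3*t) + j)**2 = (18 + j + 3*t)**2)
-1623 + c(52, O(1)) = -1623 + (18 + 1 + 3*52)**2 = -1623 + (18 + 1 + 156)**2 = -1623 + 175**2 = -1623 + 30625 = 29002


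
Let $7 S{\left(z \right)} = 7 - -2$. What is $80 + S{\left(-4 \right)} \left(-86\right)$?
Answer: $- \frac{214}{7} \approx -30.571$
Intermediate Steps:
$S{\left(z \right)} = \frac{9}{7}$ ($S{\left(z \right)} = \frac{7 - -2}{7} = \frac{7 + 2}{7} = \frac{1}{7} \cdot 9 = \frac{9}{7}$)
$80 + S{\left(-4 \right)} \left(-86\right) = 80 + \frac{9}{7} \left(-86\right) = 80 - \frac{774}{7} = - \frac{214}{7}$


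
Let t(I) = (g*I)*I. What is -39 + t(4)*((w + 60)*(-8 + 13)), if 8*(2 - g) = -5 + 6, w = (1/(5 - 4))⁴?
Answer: 9111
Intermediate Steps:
w = 1 (w = (1/1)⁴ = 1⁴ = 1)
g = 15/8 (g = 2 - (-5 + 6)/8 = 2 - ⅛*1 = 2 - ⅛ = 15/8 ≈ 1.8750)
t(I) = 15*I²/8 (t(I) = (15*I/8)*I = 15*I²/8)
-39 + t(4)*((w + 60)*(-8 + 13)) = -39 + ((15/8)*4²)*((1 + 60)*(-8 + 13)) = -39 + ((15/8)*16)*(61*5) = -39 + 30*305 = -39 + 9150 = 9111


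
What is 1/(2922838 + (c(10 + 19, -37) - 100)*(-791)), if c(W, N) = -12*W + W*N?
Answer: 1/4125949 ≈ 2.4237e-7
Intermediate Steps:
c(W, N) = -12*W + N*W
1/(2922838 + (c(10 + 19, -37) - 100)*(-791)) = 1/(2922838 + ((10 + 19)*(-12 - 37) - 100)*(-791)) = 1/(2922838 + (29*(-49) - 100)*(-791)) = 1/(2922838 + (-1421 - 100)*(-791)) = 1/(2922838 - 1521*(-791)) = 1/(2922838 + 1203111) = 1/4125949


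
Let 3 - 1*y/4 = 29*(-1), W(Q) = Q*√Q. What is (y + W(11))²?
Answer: 17715 + 2816*√11 ≈ 27055.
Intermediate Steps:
W(Q) = Q^(3/2)
y = 128 (y = 12 - 116*(-1) = 12 - 4*(-29) = 12 + 116 = 128)
(y + W(11))² = (128 + 11^(3/2))² = (128 + 11*√11)²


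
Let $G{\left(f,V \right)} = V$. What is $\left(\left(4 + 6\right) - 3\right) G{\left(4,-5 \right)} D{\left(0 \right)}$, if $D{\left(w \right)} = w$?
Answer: $0$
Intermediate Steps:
$\left(\left(4 + 6\right) - 3\right) G{\left(4,-5 \right)} D{\left(0 \right)} = \left(\left(4 + 6\right) - 3\right) \left(-5\right) 0 = \left(10 - 3\right) \left(-5\right) 0 = 7 \left(-5\right) 0 = \left(-35\right) 0 = 0$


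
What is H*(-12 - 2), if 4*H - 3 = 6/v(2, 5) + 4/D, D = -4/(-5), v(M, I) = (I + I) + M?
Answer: -119/4 ≈ -29.750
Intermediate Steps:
v(M, I) = M + 2*I (v(M, I) = 2*I + M = M + 2*I)
D = ⅘ (D = -4*(-⅕) = ⅘ ≈ 0.80000)
H = 17/8 (H = ¾ + (6/(2 + 2*5) + 4/(⅘))/4 = ¾ + (6/(2 + 10) + 4*(5/4))/4 = ¾ + (6/12 + 5)/4 = ¾ + (6*(1/12) + 5)/4 = ¾ + (½ + 5)/4 = ¾ + (¼)*(11/2) = ¾ + 11/8 = 17/8 ≈ 2.1250)
H*(-12 - 2) = 17*(-12 - 2)/8 = (17/8)*(-14) = -119/4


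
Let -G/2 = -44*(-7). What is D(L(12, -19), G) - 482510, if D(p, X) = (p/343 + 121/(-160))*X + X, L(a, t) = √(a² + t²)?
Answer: -9653203/20 - 88*√505/49 ≈ -4.8270e+5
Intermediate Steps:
G = -616 (G = -(-88)*(-7) = -2*308 = -616)
D(p, X) = X + X*(-121/160 + p/343) (D(p, X) = (p*(1/343) + 121*(-1/160))*X + X = (p/343 - 121/160)*X + X = (-121/160 + p/343)*X + X = X*(-121/160 + p/343) + X = X + X*(-121/160 + p/343))
D(L(12, -19), G) - 482510 = (1/54880)*(-616)*(13377 + 160*√(12² + (-19)²)) - 482510 = (1/54880)*(-616)*(13377 + 160*√(144 + 361)) - 482510 = (1/54880)*(-616)*(13377 + 160*√505) - 482510 = (-3003/20 - 88*√505/49) - 482510 = -9653203/20 - 88*√505/49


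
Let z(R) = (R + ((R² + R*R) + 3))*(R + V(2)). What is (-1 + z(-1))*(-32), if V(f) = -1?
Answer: 288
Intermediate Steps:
z(R) = (-1 + R)*(3 + R + 2*R²) (z(R) = (R + ((R² + R*R) + 3))*(R - 1) = (R + ((R² + R²) + 3))*(-1 + R) = (R + (2*R² + 3))*(-1 + R) = (R + (3 + 2*R²))*(-1 + R) = (3 + R + 2*R²)*(-1 + R) = (-1 + R)*(3 + R + 2*R²))
(-1 + z(-1))*(-32) = (-1 + (-3 - 1*(-1)² + 2*(-1) + 2*(-1)³))*(-32) = (-1 + (-3 - 1*1 - 2 + 2*(-1)))*(-32) = (-1 + (-3 - 1 - 2 - 2))*(-32) = (-1 - 8)*(-32) = -9*(-32) = 288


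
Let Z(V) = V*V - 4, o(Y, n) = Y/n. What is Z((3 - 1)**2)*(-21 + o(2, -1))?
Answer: -276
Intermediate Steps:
Z(V) = -4 + V**2 (Z(V) = V**2 - 4 = -4 + V**2)
Z((3 - 1)**2)*(-21 + o(2, -1)) = (-4 + ((3 - 1)**2)**2)*(-21 + 2/(-1)) = (-4 + (2**2)**2)*(-21 + 2*(-1)) = (-4 + 4**2)*(-21 - 2) = (-4 + 16)*(-23) = 12*(-23) = -276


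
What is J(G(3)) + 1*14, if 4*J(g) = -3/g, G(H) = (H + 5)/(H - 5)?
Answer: 227/16 ≈ 14.188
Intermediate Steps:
G(H) = (5 + H)/(-5 + H)
J(g) = -3/(4*g) (J(g) = (-3/g)/4 = -3/(4*g))
J(G(3)) + 1*14 = -3*(-5 + 3)/(5 + 3)/4 + 1*14 = -3/(4*(8/(-2))) + 14 = -3/(4*((-½*8))) + 14 = -¾/(-4) + 14 = -¾*(-¼) + 14 = 3/16 + 14 = 227/16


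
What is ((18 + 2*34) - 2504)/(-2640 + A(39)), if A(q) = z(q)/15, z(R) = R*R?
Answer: 4030/4231 ≈ 0.95249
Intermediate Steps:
z(R) = R²
A(q) = q²/15
((18 + 2*34) - 2504)/(-2640 + A(39)) = ((18 + 2*34) - 2504)/(-2640 + (1/15)*39²) = ((18 + 68) - 2504)/(-2640 + (1/15)*1521) = (86 - 2504)/(-2640 + 507/5) = -2418/(-12693/5) = -2418*(-5/12693) = 4030/4231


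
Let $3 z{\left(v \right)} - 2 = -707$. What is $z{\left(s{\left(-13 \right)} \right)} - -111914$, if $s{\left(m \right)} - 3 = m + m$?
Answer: $111679$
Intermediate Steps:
$s{\left(m \right)} = 3 + 2 m$ ($s{\left(m \right)} = 3 + \left(m + m\right) = 3 + 2 m$)
$z{\left(v \right)} = -235$ ($z{\left(v \right)} = \frac{2}{3} + \frac{1}{3} \left(-707\right) = \frac{2}{3} - \frac{707}{3} = -235$)
$z{\left(s{\left(-13 \right)} \right)} - -111914 = -235 - -111914 = -235 + 111914 = 111679$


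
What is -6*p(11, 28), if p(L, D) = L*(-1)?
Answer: 66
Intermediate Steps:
p(L, D) = -L
-6*p(11, 28) = -(-6)*11 = -6*(-11) = 66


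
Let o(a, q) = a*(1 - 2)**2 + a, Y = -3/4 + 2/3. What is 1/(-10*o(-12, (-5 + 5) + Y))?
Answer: 1/240 ≈ 0.0041667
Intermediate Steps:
Y = -1/12 (Y = -3*1/4 + 2*(1/3) = -3/4 + 2/3 = -1/12 ≈ -0.083333)
o(a, q) = 2*a (o(a, q) = a*(-1)**2 + a = a*1 + a = a + a = 2*a)
1/(-10*o(-12, (-5 + 5) + Y)) = 1/(-20*(-12)) = 1/(-10*(-24)) = 1/240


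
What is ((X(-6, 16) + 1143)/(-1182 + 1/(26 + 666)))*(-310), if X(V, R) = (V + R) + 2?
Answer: 35395800/116849 ≈ 302.92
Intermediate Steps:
X(V, R) = 2 + R + V (X(V, R) = (R + V) + 2 = 2 + R + V)
((X(-6, 16) + 1143)/(-1182 + 1/(26 + 666)))*(-310) = (((2 + 16 - 6) + 1143)/(-1182 + 1/(26 + 666)))*(-310) = ((12 + 1143)/(-1182 + 1/692))*(-310) = (1155/(-1182 + 1/692))*(-310) = (1155/(-817943/692))*(-310) = (1155*(-692/817943))*(-310) = -114180/116849*(-310) = 35395800/116849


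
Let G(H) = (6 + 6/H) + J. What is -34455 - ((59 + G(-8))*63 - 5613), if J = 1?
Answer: -131811/4 ≈ -32953.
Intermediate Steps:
G(H) = 7 + 6/H (G(H) = (6 + 6/H) + 1 = 7 + 6/H)
-34455 - ((59 + G(-8))*63 - 5613) = -34455 - ((59 + (7 + 6/(-8)))*63 - 5613) = -34455 - ((59 + (7 + 6*(-⅛)))*63 - 5613) = -34455 - ((59 + (7 - ¾))*63 - 5613) = -34455 - ((59 + 25/4)*63 - 5613) = -34455 - ((261/4)*63 - 5613) = -34455 - (16443/4 - 5613) = -34455 - 1*(-6009/4) = -34455 + 6009/4 = -131811/4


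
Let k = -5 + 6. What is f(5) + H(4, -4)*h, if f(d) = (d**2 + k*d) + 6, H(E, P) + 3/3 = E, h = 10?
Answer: 66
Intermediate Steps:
k = 1
H(E, P) = -1 + E
f(d) = 6 + d + d**2 (f(d) = (d**2 + 1*d) + 6 = (d**2 + d) + 6 = (d + d**2) + 6 = 6 + d + d**2)
f(5) + H(4, -4)*h = (6 + 5 + 5**2) + (-1 + 4)*10 = (6 + 5 + 25) + 3*10 = 36 + 30 = 66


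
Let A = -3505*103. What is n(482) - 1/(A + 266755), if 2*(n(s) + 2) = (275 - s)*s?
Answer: -4702537139/94260 ≈ -49889.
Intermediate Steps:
A = -361015
n(s) = -2 + s*(275 - s)/2 (n(s) = -2 + ((275 - s)*s)/2 = -2 + (s*(275 - s))/2 = -2 + s*(275 - s)/2)
n(482) - 1/(A + 266755) = (-2 - 1/2*482**2 + (275/2)*482) - 1/(-361015 + 266755) = (-2 - 1/2*232324 + 66275) - 1/(-94260) = (-2 - 116162 + 66275) - 1*(-1/94260) = -49889 + 1/94260 = -4702537139/94260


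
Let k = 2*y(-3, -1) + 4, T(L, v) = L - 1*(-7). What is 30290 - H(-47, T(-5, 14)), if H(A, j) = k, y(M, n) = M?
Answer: 30292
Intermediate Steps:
T(L, v) = 7 + L (T(L, v) = L + 7 = 7 + L)
k = -2 (k = 2*(-3) + 4 = -6 + 4 = -2)
H(A, j) = -2
30290 - H(-47, T(-5, 14)) = 30290 - 1*(-2) = 30290 + 2 = 30292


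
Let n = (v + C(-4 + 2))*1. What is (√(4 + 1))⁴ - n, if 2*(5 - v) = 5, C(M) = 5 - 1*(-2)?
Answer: 31/2 ≈ 15.500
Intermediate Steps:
C(M) = 7 (C(M) = 5 + 2 = 7)
v = 5/2 (v = 5 - ½*5 = 5 - 5/2 = 5/2 ≈ 2.5000)
n = 19/2 (n = (5/2 + 7)*1 = (19/2)*1 = 19/2 ≈ 9.5000)
(√(4 + 1))⁴ - n = (√(4 + 1))⁴ - 1*19/2 = (√5)⁴ - 19/2 = 25 - 19/2 = 31/2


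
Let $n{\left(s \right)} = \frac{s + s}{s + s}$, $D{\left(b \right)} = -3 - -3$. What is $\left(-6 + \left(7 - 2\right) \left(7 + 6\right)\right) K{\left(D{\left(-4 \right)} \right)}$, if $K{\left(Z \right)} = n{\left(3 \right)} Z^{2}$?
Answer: $0$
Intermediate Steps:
$D{\left(b \right)} = 0$ ($D{\left(b \right)} = -3 + 3 = 0$)
$n{\left(s \right)} = 1$ ($n{\left(s \right)} = \frac{2 s}{2 s} = 2 s \frac{1}{2 s} = 1$)
$K{\left(Z \right)} = Z^{2}$ ($K{\left(Z \right)} = 1 Z^{2} = Z^{2}$)
$\left(-6 + \left(7 - 2\right) \left(7 + 6\right)\right) K{\left(D{\left(-4 \right)} \right)} = \left(-6 + \left(7 - 2\right) \left(7 + 6\right)\right) 0^{2} = \left(-6 + 5 \cdot 13\right) 0 = \left(-6 + 65\right) 0 = 59 \cdot 0 = 0$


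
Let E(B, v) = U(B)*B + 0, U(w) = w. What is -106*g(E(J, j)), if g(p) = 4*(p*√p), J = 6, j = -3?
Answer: -91584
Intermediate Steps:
E(B, v) = B² (E(B, v) = B*B + 0 = B² + 0 = B²)
g(p) = 4*p^(3/2)
-106*g(E(J, j)) = -424*(6²)^(3/2) = -424*36^(3/2) = -424*216 = -106*864 = -91584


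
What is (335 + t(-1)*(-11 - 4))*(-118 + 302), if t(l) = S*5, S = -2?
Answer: 89240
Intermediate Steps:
t(l) = -10 (t(l) = -2*5 = -10)
(335 + t(-1)*(-11 - 4))*(-118 + 302) = (335 - 10*(-11 - 4))*(-118 + 302) = (335 - 10*(-15))*184 = (335 + 150)*184 = 485*184 = 89240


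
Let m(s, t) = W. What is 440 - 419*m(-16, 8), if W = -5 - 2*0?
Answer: 2535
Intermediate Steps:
W = -5 (W = -5 + 0 = -5)
m(s, t) = -5
440 - 419*m(-16, 8) = 440 - 419*(-5) = 440 + 2095 = 2535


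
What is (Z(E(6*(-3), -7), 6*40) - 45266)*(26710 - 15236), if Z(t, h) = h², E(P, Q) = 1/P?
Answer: 141520316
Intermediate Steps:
(Z(E(6*(-3), -7), 6*40) - 45266)*(26710 - 15236) = ((6*40)² - 45266)*(26710 - 15236) = (240² - 45266)*11474 = (57600 - 45266)*11474 = 12334*11474 = 141520316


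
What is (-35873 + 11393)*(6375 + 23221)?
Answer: -724510080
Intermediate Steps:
(-35873 + 11393)*(6375 + 23221) = -24480*29596 = -724510080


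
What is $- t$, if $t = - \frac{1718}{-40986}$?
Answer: $- \frac{859}{20493} \approx -0.041917$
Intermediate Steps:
$t = \frac{859}{20493}$ ($t = \left(-1718\right) \left(- \frac{1}{40986}\right) = \frac{859}{20493} \approx 0.041917$)
$- t = \left(-1\right) \frac{859}{20493} = - \frac{859}{20493}$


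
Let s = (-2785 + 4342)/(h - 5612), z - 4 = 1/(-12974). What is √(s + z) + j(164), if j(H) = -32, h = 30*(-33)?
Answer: -32 + 2*√431497525572854/21413587 ≈ -30.060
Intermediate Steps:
z = 51895/12974 (z = 4 + 1/(-12974) = 4 - 1/12974 = 51895/12974 ≈ 3.9999)
h = -990
s = -1557/6602 (s = (-2785 + 4342)/(-990 - 5612) = 1557/(-6602) = 1557*(-1/6602) = -1557/6602 ≈ -0.23584)
√(s + z) + j(164) = √(-1557/6602 + 51895/12974) - 32 = √(80602568/21413587) - 32 = 2*√431497525572854/21413587 - 32 = -32 + 2*√431497525572854/21413587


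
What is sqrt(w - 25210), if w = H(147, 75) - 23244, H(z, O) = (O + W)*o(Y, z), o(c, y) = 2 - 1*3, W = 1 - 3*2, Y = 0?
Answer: 2*I*sqrt(12131) ≈ 220.28*I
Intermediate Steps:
W = -5 (W = 1 - 6 = -5)
o(c, y) = -1 (o(c, y) = 2 - 3 = -1)
H(z, O) = 5 - O (H(z, O) = (O - 5)*(-1) = (-5 + O)*(-1) = 5 - O)
w = -23314 (w = (5 - 1*75) - 23244 = (5 - 75) - 23244 = -70 - 23244 = -23314)
sqrt(w - 25210) = sqrt(-23314 - 25210) = sqrt(-48524) = 2*I*sqrt(12131)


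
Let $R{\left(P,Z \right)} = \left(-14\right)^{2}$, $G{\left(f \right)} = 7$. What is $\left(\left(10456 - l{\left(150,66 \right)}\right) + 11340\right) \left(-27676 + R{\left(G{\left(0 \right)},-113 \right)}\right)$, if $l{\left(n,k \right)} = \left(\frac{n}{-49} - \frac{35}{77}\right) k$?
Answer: $- \frac{29661197520}{49} \approx -6.0533 \cdot 10^{8}$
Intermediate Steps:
$R{\left(P,Z \right)} = 196$
$l{\left(n,k \right)} = k \left(- \frac{5}{11} - \frac{n}{49}\right)$ ($l{\left(n,k \right)} = \left(n \left(- \frac{1}{49}\right) - \frac{5}{11}\right) k = \left(- \frac{n}{49} - \frac{5}{11}\right) k = \left(- \frac{5}{11} - \frac{n}{49}\right) k = k \left(- \frac{5}{11} - \frac{n}{49}\right)$)
$\left(\left(10456 - l{\left(150,66 \right)}\right) + 11340\right) \left(-27676 + R{\left(G{\left(0 \right)},-113 \right)}\right) = \left(\left(10456 - \left(- \frac{1}{539}\right) 66 \left(245 + 11 \cdot 150\right)\right) + 11340\right) \left(-27676 + 196\right) = \left(\left(10456 - \left(- \frac{1}{539}\right) 66 \left(245 + 1650\right)\right) + 11340\right) \left(-27480\right) = \left(\left(10456 - \left(- \frac{1}{539}\right) 66 \cdot 1895\right) + 11340\right) \left(-27480\right) = \left(\left(10456 - - \frac{11370}{49}\right) + 11340\right) \left(-27480\right) = \left(\left(10456 + \frac{11370}{49}\right) + 11340\right) \left(-27480\right) = \left(\frac{523714}{49} + 11340\right) \left(-27480\right) = \frac{1079374}{49} \left(-27480\right) = - \frac{29661197520}{49}$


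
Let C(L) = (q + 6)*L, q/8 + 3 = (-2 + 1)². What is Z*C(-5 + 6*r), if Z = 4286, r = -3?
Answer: 985780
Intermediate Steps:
q = -16 (q = -24 + 8*(-2 + 1)² = -24 + 8*(-1)² = -24 + 8*1 = -24 + 8 = -16)
C(L) = -10*L (C(L) = (-16 + 6)*L = -10*L)
Z*C(-5 + 6*r) = 4286*(-10*(-5 + 6*(-3))) = 4286*(-10*(-5 - 18)) = 4286*(-10*(-23)) = 4286*230 = 985780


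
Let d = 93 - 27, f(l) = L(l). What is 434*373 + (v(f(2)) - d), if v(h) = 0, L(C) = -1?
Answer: 161816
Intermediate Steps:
f(l) = -1
d = 66
434*373 + (v(f(2)) - d) = 434*373 + (0 - 1*66) = 161882 + (0 - 66) = 161882 - 66 = 161816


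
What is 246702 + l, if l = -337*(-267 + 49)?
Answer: 320168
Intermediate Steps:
l = 73466 (l = -337*(-218) = 73466)
246702 + l = 246702 + 73466 = 320168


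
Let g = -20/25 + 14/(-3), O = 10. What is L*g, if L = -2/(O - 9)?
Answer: 164/15 ≈ 10.933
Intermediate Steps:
g = -82/15 (g = -20*1/25 + 14*(-⅓) = -⅘ - 14/3 = -82/15 ≈ -5.4667)
L = -2 (L = -2/(10 - 9) = -2/1 = -2*1 = -2)
L*g = -2*(-82/15) = 164/15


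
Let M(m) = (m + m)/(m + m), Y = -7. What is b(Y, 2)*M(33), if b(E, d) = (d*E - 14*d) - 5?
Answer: -47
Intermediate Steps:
b(E, d) = -5 - 14*d + E*d (b(E, d) = (E*d - 14*d) - 5 = (-14*d + E*d) - 5 = -5 - 14*d + E*d)
M(m) = 1 (M(m) = (2*m)/((2*m)) = (2*m)*(1/(2*m)) = 1)
b(Y, 2)*M(33) = (-5 - 14*2 - 7*2)*1 = (-5 - 28 - 14)*1 = -47*1 = -47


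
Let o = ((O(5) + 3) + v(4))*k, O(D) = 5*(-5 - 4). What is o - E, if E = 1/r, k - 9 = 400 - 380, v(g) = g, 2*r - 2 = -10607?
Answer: -11686708/10605 ≈ -1102.0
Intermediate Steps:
r = -10605/2 (r = 1 + (1/2)*(-10607) = 1 - 10607/2 = -10605/2 ≈ -5302.5)
k = 29 (k = 9 + (400 - 380) = 9 + 20 = 29)
O(D) = -45 (O(D) = 5*(-9) = -45)
E = -2/10605 (E = 1/(-10605/2) = -2/10605 ≈ -0.00018859)
o = -1102 (o = ((-45 + 3) + 4)*29 = (-42 + 4)*29 = -38*29 = -1102)
o - E = -1102 - 1*(-2/10605) = -1102 + 2/10605 = -11686708/10605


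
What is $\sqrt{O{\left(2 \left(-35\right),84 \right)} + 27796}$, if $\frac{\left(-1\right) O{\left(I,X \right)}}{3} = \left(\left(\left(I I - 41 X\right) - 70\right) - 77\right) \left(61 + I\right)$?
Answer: $\sqrt{63139} \approx 251.27$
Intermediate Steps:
$O{\left(I,X \right)} = - 3 \left(61 + I\right) \left(-147 + I^{2} - 41 X\right)$ ($O{\left(I,X \right)} = - 3 \left(\left(\left(I I - 41 X\right) - 70\right) - 77\right) \left(61 + I\right) = - 3 \left(\left(\left(I^{2} - 41 X\right) - 70\right) - 77\right) \left(61 + I\right) = - 3 \left(\left(-70 + I^{2} - 41 X\right) - 77\right) \left(61 + I\right) = - 3 \left(-147 + I^{2} - 41 X\right) \left(61 + I\right) = - 3 \left(61 + I\right) \left(-147 + I^{2} - 41 X\right)$)
$\sqrt{O{\left(2 \left(-35\right),84 \right)} + 27796} = \sqrt{\left(26901 - 183 \left(2 \left(-35\right)\right)^{2} - 3 \left(2 \left(-35\right)\right)^{3} + 441 \cdot 2 \left(-35\right) + 7503 \cdot 84 + 123 \cdot 2 \left(-35\right) 84\right) + 27796} = \sqrt{\left(26901 - 183 \left(-70\right)^{2} - 3 \left(-70\right)^{3} + 441 \left(-70\right) + 630252 + 123 \left(-70\right) 84\right) + 27796} = \sqrt{\left(26901 - 896700 - -1029000 - 30870 + 630252 - 723240\right) + 27796} = \sqrt{\left(26901 - 896700 + 1029000 - 30870 + 630252 - 723240\right) + 27796} = \sqrt{35343 + 27796} = \sqrt{63139}$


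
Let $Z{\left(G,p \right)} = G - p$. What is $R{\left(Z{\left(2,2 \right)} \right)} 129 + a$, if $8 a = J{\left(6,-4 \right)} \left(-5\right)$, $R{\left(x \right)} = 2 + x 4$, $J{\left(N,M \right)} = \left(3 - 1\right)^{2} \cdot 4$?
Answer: $248$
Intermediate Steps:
$J{\left(N,M \right)} = 16$ ($J{\left(N,M \right)} = 2^{2} \cdot 4 = 4 \cdot 4 = 16$)
$R{\left(x \right)} = 2 + 4 x$
$a = -10$ ($a = \frac{16 \left(-5\right)}{8} = \frac{1}{8} \left(-80\right) = -10$)
$R{\left(Z{\left(2,2 \right)} \right)} 129 + a = \left(2 + 4 \left(2 - 2\right)\right) 129 - 10 = \left(2 + 4 \cdot 0\right) 129 - 10 = \left(2 + 0\right) 129 - 10 = 2 \cdot 129 - 10 = 258 - 10 = 248$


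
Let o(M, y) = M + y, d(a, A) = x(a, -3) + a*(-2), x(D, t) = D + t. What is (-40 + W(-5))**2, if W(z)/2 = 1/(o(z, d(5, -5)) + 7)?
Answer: 14641/9 ≈ 1626.8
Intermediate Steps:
d(a, A) = -3 - a (d(a, A) = (a - 3) + a*(-2) = (-3 + a) - 2*a = -3 - a)
W(z) = 2/(-1 + z) (W(z) = 2/((z + (-3 - 1*5)) + 7) = 2/((z + (-3 - 5)) + 7) = 2/((z - 8) + 7) = 2/((-8 + z) + 7) = 2/(-1 + z))
(-40 + W(-5))**2 = (-40 + 2/(-1 - 5))**2 = (-40 + 2/(-6))**2 = (-40 + 2*(-1/6))**2 = (-40 - 1/3)**2 = (-121/3)**2 = 14641/9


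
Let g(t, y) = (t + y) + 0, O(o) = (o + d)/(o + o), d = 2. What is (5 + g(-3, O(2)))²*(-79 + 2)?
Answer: -693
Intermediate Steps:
O(o) = (2 + o)/(2*o) (O(o) = (o + 2)/(o + o) = (2 + o)/((2*o)) = (2 + o)*(1/(2*o)) = (2 + o)/(2*o))
g(t, y) = t + y
(5 + g(-3, O(2)))²*(-79 + 2) = (5 + (-3 + (½)*(2 + 2)/2))²*(-79 + 2) = (5 + (-3 + (½)*(½)*4))²*(-77) = (5 + (-3 + 1))²*(-77) = (5 - 2)²*(-77) = 3²*(-77) = 9*(-77) = -693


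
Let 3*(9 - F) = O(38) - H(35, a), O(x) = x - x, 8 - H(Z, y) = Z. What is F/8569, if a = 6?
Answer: 0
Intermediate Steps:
H(Z, y) = 8 - Z
O(x) = 0
F = 0 (F = 9 - (0 - (8 - 1*35))/3 = 9 - (0 - (8 - 35))/3 = 9 - (0 - 1*(-27))/3 = 9 - (0 + 27)/3 = 9 - 1/3*27 = 9 - 9 = 0)
F/8569 = 0/8569 = 0*(1/8569) = 0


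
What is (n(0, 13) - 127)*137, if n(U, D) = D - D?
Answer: -17399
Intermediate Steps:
n(U, D) = 0
(n(0, 13) - 127)*137 = (0 - 127)*137 = -127*137 = -17399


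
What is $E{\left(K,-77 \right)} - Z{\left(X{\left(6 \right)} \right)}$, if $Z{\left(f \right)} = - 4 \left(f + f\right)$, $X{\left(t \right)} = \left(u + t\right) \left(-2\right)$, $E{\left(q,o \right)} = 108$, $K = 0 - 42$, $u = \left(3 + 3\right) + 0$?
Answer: $-84$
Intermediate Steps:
$u = 6$ ($u = 6 + 0 = 6$)
$K = -42$ ($K = 0 - 42 = -42$)
$X{\left(t \right)} = -12 - 2 t$ ($X{\left(t \right)} = \left(6 + t\right) \left(-2\right) = -12 - 2 t$)
$Z{\left(f \right)} = - 8 f$ ($Z{\left(f \right)} = - 4 \cdot 2 f = - 8 f$)
$E{\left(K,-77 \right)} - Z{\left(X{\left(6 \right)} \right)} = 108 - - 8 \left(-12 - 12\right) = 108 - \left(-8\right) \left(-24\right) = 108 - 192 = -84$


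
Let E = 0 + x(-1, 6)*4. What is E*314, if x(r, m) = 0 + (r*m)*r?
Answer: 7536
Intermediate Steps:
x(r, m) = m*r² (x(r, m) = 0 + (m*r)*r = 0 + m*r² = m*r²)
E = 24 (E = 0 + (6*(-1)²)*4 = 0 + (6*1)*4 = 0 + 6*4 = 0 + 24 = 24)
E*314 = 24*314 = 7536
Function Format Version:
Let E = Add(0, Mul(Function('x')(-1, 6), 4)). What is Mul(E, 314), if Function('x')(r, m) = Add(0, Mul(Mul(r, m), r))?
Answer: 7536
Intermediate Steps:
Function('x')(r, m) = Mul(m, Pow(r, 2)) (Function('x')(r, m) = Add(0, Mul(Mul(m, r), r)) = Add(0, Mul(m, Pow(r, 2))) = Mul(m, Pow(r, 2)))
E = 24 (E = Add(0, Mul(Mul(6, Pow(-1, 2)), 4)) = Add(0, Mul(Mul(6, 1), 4)) = Add(0, Mul(6, 4)) = Add(0, 24) = 24)
Mul(E, 314) = Mul(24, 314) = 7536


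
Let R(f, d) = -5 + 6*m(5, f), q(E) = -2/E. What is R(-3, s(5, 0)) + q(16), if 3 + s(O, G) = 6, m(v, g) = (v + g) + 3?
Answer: 199/8 ≈ 24.875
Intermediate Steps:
m(v, g) = 3 + g + v (m(v, g) = (g + v) + 3 = 3 + g + v)
s(O, G) = 3 (s(O, G) = -3 + 6 = 3)
R(f, d) = 43 + 6*f (R(f, d) = -5 + 6*(3 + f + 5) = -5 + 6*(8 + f) = -5 + (48 + 6*f) = 43 + 6*f)
R(-3, s(5, 0)) + q(16) = (43 + 6*(-3)) - 2/16 = (43 - 18) - 2*1/16 = 25 - 1/8 = 199/8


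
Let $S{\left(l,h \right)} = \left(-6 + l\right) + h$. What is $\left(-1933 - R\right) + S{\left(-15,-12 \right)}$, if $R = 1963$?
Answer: $-3929$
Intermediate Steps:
$S{\left(l,h \right)} = -6 + h + l$
$\left(-1933 - R\right) + S{\left(-15,-12 \right)} = \left(-1933 - 1963\right) - 33 = -3896 - 33 = -3929$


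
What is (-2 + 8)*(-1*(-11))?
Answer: 66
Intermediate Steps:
(-2 + 8)*(-1*(-11)) = 6*11 = 66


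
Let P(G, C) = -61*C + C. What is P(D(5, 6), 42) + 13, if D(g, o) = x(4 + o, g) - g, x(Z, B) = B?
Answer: -2507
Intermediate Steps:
D(g, o) = 0 (D(g, o) = g - g = 0)
P(G, C) = -60*C
P(D(5, 6), 42) + 13 = -60*42 + 13 = -2520 + 13 = -2507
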